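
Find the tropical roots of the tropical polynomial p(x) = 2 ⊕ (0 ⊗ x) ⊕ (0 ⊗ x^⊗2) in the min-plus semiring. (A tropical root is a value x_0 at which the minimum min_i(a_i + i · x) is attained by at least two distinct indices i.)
Roots: {0, 2}

Each tropical root is a break point of the lower envelope of the lines y = a_i + i · x (there are 3 lines, with slopes 0, 1, ..., 2). Only the lines that attain the minimum somewhere contribute to roots; other lines are dominated. Here the surviving (envelope) indices are i = 2, i = 1, i = 0.
Intersections between consecutive envelope lines give the roots: for adjacent envelope indices i < j the intersection is x = (a_i − a_j) / (j − i). Reading off the sorted break points: {0, 2}.
Verification: at each break x_0, at least two indices attain the minimum of min_i(a_i + i · x_0).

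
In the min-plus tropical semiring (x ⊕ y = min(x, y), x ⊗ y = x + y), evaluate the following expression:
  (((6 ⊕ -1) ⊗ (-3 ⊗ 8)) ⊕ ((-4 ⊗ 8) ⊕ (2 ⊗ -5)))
(((6 ⊕ -1) ⊗ (-3 ⊗ 8)) ⊕ ((-4 ⊗ 8) ⊕ (2 ⊗ -5))) = -3

Expand innermost to outermost. Recall ⊕ takes the minimum of its arguments and ⊗ takes their sum. Working out the expression (((6 ⊕ -1) ⊗ (-3 ⊗ 8)) ⊕ ((-4 ⊗ 8) ⊕ (2 ⊗ -5))) gives -3.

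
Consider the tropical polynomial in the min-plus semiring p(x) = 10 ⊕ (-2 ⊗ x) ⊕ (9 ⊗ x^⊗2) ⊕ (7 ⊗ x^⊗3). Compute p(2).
p(2) = 0

A tropical monomial a ⊗ x^⊗i evaluates to a + i · x. Evaluating each term at x = 2:
  Term 0 contributes 10 + 0 · 2 = 10
  Term 1 contributes -2 + 1 · 2 = 0
  Term 2 contributes 9 + 2 · 2 = 13
  Term 3 contributes 7 + 3 · 2 = 13
p(2) = ⊕ of these = min[10, 0, 13, 13] = 0.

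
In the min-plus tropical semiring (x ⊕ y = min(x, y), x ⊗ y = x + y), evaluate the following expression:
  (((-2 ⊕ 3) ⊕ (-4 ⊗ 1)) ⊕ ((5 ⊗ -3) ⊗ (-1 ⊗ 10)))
(((-2 ⊕ 3) ⊕ (-4 ⊗ 1)) ⊕ ((5 ⊗ -3) ⊗ (-1 ⊗ 10))) = -3

Expand innermost to outermost. Recall ⊕ takes the minimum of its arguments and ⊗ takes their sum. Working out the expression (((-2 ⊕ 3) ⊕ (-4 ⊗ 1)) ⊕ ((5 ⊗ -3) ⊗ (-1 ⊗ 10))) gives -3.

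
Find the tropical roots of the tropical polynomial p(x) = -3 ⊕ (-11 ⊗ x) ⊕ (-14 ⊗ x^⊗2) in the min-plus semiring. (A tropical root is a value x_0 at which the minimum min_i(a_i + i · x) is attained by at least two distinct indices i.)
Roots: {3, 8}

Each tropical root is a break point of the lower envelope of the lines y = a_i + i · x (there are 3 lines, with slopes 0, 1, ..., 2). Only the lines that attain the minimum somewhere contribute to roots; other lines are dominated. Here the surviving (envelope) indices are i = 2, i = 1, i = 0.
Intersections between consecutive envelope lines give the roots: for adjacent envelope indices i < j the intersection is x = (a_i − a_j) / (j − i). Reading off the sorted break points: {3, 8}.
Verification: at each break x_0, at least two indices attain the minimum of min_i(a_i + i · x_0).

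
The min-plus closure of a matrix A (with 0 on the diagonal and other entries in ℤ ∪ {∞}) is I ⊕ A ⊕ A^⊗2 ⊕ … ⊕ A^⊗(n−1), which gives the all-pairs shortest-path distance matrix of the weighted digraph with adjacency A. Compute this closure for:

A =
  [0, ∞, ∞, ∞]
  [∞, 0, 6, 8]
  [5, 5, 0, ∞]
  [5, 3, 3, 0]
Closure =
  [0, ∞, ∞, ∞]
  [11, 0, 6, 8]
  [5, 5, 0, 13]
  [5, 3, 3, 0]

This is the Floyd-Warshall all-pairs shortest-path computation. For each intermediate vertex k = 0, 1, …, 3, update dist[i][j] ← min(dist[i][j], dist[i][k] + dist[k][j]). The final matrix gives, for each (i, j), the minimum total weight of any directed path from i to j (possibly empty when i = j).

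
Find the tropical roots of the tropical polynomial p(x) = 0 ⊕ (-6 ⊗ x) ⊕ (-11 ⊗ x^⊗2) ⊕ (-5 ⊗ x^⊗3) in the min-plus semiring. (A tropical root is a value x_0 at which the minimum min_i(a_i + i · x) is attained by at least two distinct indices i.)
Roots: {-6, 5, 6}

Each tropical root is a break point of the lower envelope of the lines y = a_i + i · x (there are 4 lines, with slopes 0, 1, ..., 3). Only the lines that attain the minimum somewhere contribute to roots; other lines are dominated. Here the surviving (envelope) indices are i = 3, i = 2, i = 1, i = 0.
Intersections between consecutive envelope lines give the roots: for adjacent envelope indices i < j the intersection is x = (a_i − a_j) / (j − i). Reading off the sorted break points: {-6, 5, 6}.
Verification: at each break x_0, at least two indices attain the minimum of min_i(a_i + i · x_0).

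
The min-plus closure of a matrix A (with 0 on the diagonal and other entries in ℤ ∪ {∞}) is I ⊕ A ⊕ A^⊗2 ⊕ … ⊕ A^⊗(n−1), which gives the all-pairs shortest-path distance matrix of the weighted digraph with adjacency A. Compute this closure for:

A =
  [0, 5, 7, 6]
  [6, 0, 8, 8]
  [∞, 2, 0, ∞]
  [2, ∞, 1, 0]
Closure =
  [0, 5, 7, 6]
  [6, 0, 8, 8]
  [8, 2, 0, 10]
  [2, 3, 1, 0]

This is the Floyd-Warshall all-pairs shortest-path computation. For each intermediate vertex k = 0, 1, …, 3, update dist[i][j] ← min(dist[i][j], dist[i][k] + dist[k][j]). The final matrix gives, for each (i, j), the minimum total weight of any directed path from i to j (possibly empty when i = j).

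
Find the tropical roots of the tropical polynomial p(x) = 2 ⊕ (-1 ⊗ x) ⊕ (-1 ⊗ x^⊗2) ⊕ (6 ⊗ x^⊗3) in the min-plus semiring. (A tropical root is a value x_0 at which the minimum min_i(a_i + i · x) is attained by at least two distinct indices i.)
Roots: {-7, 0, 3}

Each tropical root is a break point of the lower envelope of the lines y = a_i + i · x (there are 4 lines, with slopes 0, 1, ..., 3). Only the lines that attain the minimum somewhere contribute to roots; other lines are dominated. Here the surviving (envelope) indices are i = 3, i = 2, i = 1, i = 0.
Intersections between consecutive envelope lines give the roots: for adjacent envelope indices i < j the intersection is x = (a_i − a_j) / (j − i). Reading off the sorted break points: {-7, 0, 3}.
Verification: at each break x_0, at least two indices attain the minimum of min_i(a_i + i · x_0).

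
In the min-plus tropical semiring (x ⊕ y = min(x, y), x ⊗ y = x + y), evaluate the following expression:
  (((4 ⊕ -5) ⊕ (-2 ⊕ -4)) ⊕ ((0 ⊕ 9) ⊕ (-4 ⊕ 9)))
(((4 ⊕ -5) ⊕ (-2 ⊕ -4)) ⊕ ((0 ⊕ 9) ⊕ (-4 ⊕ 9))) = -5

Expand innermost to outermost. Recall ⊕ takes the minimum of its arguments and ⊗ takes their sum. Working out the expression (((4 ⊕ -5) ⊕ (-2 ⊕ -4)) ⊕ ((0 ⊕ 9) ⊕ (-4 ⊕ 9))) gives -5.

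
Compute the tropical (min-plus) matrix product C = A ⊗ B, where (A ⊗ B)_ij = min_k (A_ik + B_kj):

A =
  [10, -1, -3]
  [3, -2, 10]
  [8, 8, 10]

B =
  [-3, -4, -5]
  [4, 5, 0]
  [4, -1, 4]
A ⊗ B =
  [1, -4, -1]
  [0, -1, -2]
  [5, 4, 3]

Apply the min-plus product entry-by-entry:
  C[0][0] = min over k of (A[0][0] + B[0][0] = 10 + -3 = 7, A[0][1] + B[1][0] = -1 + 4 = 3, A[0][2] + B[2][0] = -3 + 4 = 1) = 1 (attained at k = 2)
  C[0][1] = min over k of (A[0][0] + B[0][1] = 10 + -4 = 6, A[0][1] + B[1][1] = -1 + 5 = 4, A[0][2] + B[2][1] = -3 + -1 = -4) = -4 (attained at k = 2)
  C[0][2] = min over k of (A[0][0] + B[0][2] = 10 + -5 = 5, A[0][1] + B[1][2] = -1 + 0 = -1, A[0][2] + B[2][2] = -3 + 4 = 1) = -1 (attained at k = 1)
  C[1][0] = min over k of (A[1][0] + B[0][0] = 3 + -3 = 0, A[1][1] + B[1][0] = -2 + 4 = 2, A[1][2] + B[2][0] = 10 + 4 = 14) = 0 (attained at k = 0)
  C[1][1] = min over k of (A[1][0] + B[0][1] = 3 + -4 = -1, A[1][1] + B[1][1] = -2 + 5 = 3, A[1][2] + B[2][1] = 10 + -1 = 9) = -1 (attained at k = 0)
  C[1][2] = min over k of (A[1][0] + B[0][2] = 3 + -5 = -2, A[1][1] + B[1][2] = -2 + 0 = -2, A[1][2] + B[2][2] = 10 + 4 = 14) = -2 (attained at k = 0)
  C[2][0] = min over k of (A[2][0] + B[0][0] = 8 + -3 = 5, A[2][1] + B[1][0] = 8 + 4 = 12, A[2][2] + B[2][0] = 10 + 4 = 14) = 5 (attained at k = 0)
  C[2][1] = min over k of (A[2][0] + B[0][1] = 8 + -4 = 4, A[2][1] + B[1][1] = 8 + 5 = 13, A[2][2] + B[2][1] = 10 + -1 = 9) = 4 (attained at k = 0)
  C[2][2] = min over k of (A[2][0] + B[0][2] = 8 + -5 = 3, A[2][1] + B[1][2] = 8 + 0 = 8, A[2][2] + B[2][2] = 10 + 4 = 14) = 3 (attained at k = 0)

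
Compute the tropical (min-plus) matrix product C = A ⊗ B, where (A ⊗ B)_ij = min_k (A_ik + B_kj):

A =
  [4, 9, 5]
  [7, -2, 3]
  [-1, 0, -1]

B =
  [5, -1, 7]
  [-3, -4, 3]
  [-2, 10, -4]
A ⊗ B =
  [3, 3, 1]
  [-5, -6, -1]
  [-3, -4, -5]

Apply the min-plus product entry-by-entry:
  C[0][0] = min over k of (A[0][0] + B[0][0] = 4 + 5 = 9, A[0][1] + B[1][0] = 9 + -3 = 6, A[0][2] + B[2][0] = 5 + -2 = 3) = 3 (attained at k = 2)
  C[0][1] = min over k of (A[0][0] + B[0][1] = 4 + -1 = 3, A[0][1] + B[1][1] = 9 + -4 = 5, A[0][2] + B[2][1] = 5 + 10 = 15) = 3 (attained at k = 0)
  C[0][2] = min over k of (A[0][0] + B[0][2] = 4 + 7 = 11, A[0][1] + B[1][2] = 9 + 3 = 12, A[0][2] + B[2][2] = 5 + -4 = 1) = 1 (attained at k = 2)
  C[1][0] = min over k of (A[1][0] + B[0][0] = 7 + 5 = 12, A[1][1] + B[1][0] = -2 + -3 = -5, A[1][2] + B[2][0] = 3 + -2 = 1) = -5 (attained at k = 1)
  C[1][1] = min over k of (A[1][0] + B[0][1] = 7 + -1 = 6, A[1][1] + B[1][1] = -2 + -4 = -6, A[1][2] + B[2][1] = 3 + 10 = 13) = -6 (attained at k = 1)
  C[1][2] = min over k of (A[1][0] + B[0][2] = 7 + 7 = 14, A[1][1] + B[1][2] = -2 + 3 = 1, A[1][2] + B[2][2] = 3 + -4 = -1) = -1 (attained at k = 2)
  C[2][0] = min over k of (A[2][0] + B[0][0] = -1 + 5 = 4, A[2][1] + B[1][0] = 0 + -3 = -3, A[2][2] + B[2][0] = -1 + -2 = -3) = -3 (attained at k = 1)
  C[2][1] = min over k of (A[2][0] + B[0][1] = -1 + -1 = -2, A[2][1] + B[1][1] = 0 + -4 = -4, A[2][2] + B[2][1] = -1 + 10 = 9) = -4 (attained at k = 1)
  C[2][2] = min over k of (A[2][0] + B[0][2] = -1 + 7 = 6, A[2][1] + B[1][2] = 0 + 3 = 3, A[2][2] + B[2][2] = -1 + -4 = -5) = -5 (attained at k = 2)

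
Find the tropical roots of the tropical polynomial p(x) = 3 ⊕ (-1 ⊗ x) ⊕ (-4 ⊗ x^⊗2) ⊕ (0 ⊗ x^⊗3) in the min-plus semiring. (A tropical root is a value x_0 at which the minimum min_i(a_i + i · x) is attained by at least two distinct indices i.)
Roots: {-4, 3, 4}

Each tropical root is a break point of the lower envelope of the lines y = a_i + i · x (there are 4 lines, with slopes 0, 1, ..., 3). Only the lines that attain the minimum somewhere contribute to roots; other lines are dominated. Here the surviving (envelope) indices are i = 3, i = 2, i = 1, i = 0.
Intersections between consecutive envelope lines give the roots: for adjacent envelope indices i < j the intersection is x = (a_i − a_j) / (j − i). Reading off the sorted break points: {-4, 3, 4}.
Verification: at each break x_0, at least two indices attain the minimum of min_i(a_i + i · x_0).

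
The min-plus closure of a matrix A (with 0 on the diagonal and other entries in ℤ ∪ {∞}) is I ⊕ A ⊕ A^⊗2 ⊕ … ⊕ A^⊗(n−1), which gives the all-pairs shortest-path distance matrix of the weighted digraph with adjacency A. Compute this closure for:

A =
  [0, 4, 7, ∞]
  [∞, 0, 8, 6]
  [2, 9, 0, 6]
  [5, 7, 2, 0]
Closure =
  [0, 4, 7, 10]
  [10, 0, 8, 6]
  [2, 6, 0, 6]
  [4, 7, 2, 0]

This is the Floyd-Warshall all-pairs shortest-path computation. For each intermediate vertex k = 0, 1, …, 3, update dist[i][j] ← min(dist[i][j], dist[i][k] + dist[k][j]). The final matrix gives, for each (i, j), the minimum total weight of any directed path from i to j (possibly empty when i = j).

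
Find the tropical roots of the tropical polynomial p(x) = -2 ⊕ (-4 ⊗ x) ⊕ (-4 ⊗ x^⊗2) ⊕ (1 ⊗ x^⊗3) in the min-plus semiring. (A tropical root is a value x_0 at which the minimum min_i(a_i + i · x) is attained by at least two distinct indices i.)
Roots: {-5, 0, 2}

Each tropical root is a break point of the lower envelope of the lines y = a_i + i · x (there are 4 lines, with slopes 0, 1, ..., 3). Only the lines that attain the minimum somewhere contribute to roots; other lines are dominated. Here the surviving (envelope) indices are i = 3, i = 2, i = 1, i = 0.
Intersections between consecutive envelope lines give the roots: for adjacent envelope indices i < j the intersection is x = (a_i − a_j) / (j − i). Reading off the sorted break points: {-5, 0, 2}.
Verification: at each break x_0, at least two indices attain the minimum of min_i(a_i + i · x_0).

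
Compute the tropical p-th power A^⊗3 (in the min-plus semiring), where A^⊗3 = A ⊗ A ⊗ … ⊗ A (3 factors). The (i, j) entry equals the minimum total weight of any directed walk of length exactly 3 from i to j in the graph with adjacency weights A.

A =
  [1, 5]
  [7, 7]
A^⊗3 =
  [3, 7]
  [9, 13]

Each entry (A^⊗3)_ij equals the minimum over all length-3 walks i = v_0 → v_1 → … → v_3 = j of Σ_t A[v_t][v_{t+1}]. For example, for (i, j) = (0, 1) we minimise over 4 possible intermediate vertex sequences; the minimum is 7, attained along the walk 0 → 0 → 0 → 1.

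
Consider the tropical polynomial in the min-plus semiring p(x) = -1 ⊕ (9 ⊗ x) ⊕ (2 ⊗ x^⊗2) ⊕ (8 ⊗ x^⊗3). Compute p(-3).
p(-3) = -4

A tropical monomial a ⊗ x^⊗i evaluates to a + i · x. Evaluating each term at x = -3:
  Term 0 contributes -1 + 0 · -3 = -1
  Term 1 contributes 9 + 1 · -3 = 6
  Term 2 contributes 2 + 2 · -3 = -4
  Term 3 contributes 8 + 3 · -3 = -1
p(-3) = ⊕ of these = min[-1, 6, -4, -1] = -4.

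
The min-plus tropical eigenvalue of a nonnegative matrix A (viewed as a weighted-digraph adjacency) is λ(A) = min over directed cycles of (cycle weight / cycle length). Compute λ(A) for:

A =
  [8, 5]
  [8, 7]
λ(A) = 13/2

Enumerate directed cycles and compute their means (weight / length). Sample:
  cycle 0 → 0: weight = 8, length = 1, mean = 8/1 ≈ 8.000
  cycle 1 → 1: weight = 7, length = 1, mean = 7/1 ≈ 7.000
  cycle 0 → 1 → 0: weight = 13, length = 2, mean = 13/2 ≈ 6.500
  cycle 1 → 0 → 1: weight = 13, length = 2, mean = 13/2 ≈ 6.500
Minimum mean = 6.500, attained e.g. along the cycle 0 → 1 → 0 with weight 13 and length 2. So λ(A) = 13/2 = 13/2.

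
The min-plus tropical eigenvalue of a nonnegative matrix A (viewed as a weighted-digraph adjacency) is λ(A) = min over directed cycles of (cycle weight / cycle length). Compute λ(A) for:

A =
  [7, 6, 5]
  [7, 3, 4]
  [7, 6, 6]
λ(A) = 3

Enumerate directed cycles and compute their means (weight / length). Sample:
  cycle 0 → 0: weight = 7, length = 1, mean = 7/1 ≈ 7.000
  cycle 1 → 1: weight = 3, length = 1, mean = 3/1 ≈ 3.000
  cycle 2 → 2: weight = 6, length = 1, mean = 6/1 ≈ 6.000
  cycle 0 → 1 → 0: weight = 13, length = 2, mean = 13/2 ≈ 6.500
  cycle 0 → 2 → 0: weight = 12, length = 2, mean = 12/2 ≈ 6.000
  cycle 1 → 0 → 1: weight = 13, length = 2, mean = 13/2 ≈ 6.500
Minimum mean = 3.000, attained e.g. along the cycle 1 → 1 with weight 3 and length 1. So λ(A) = 3/1 = 3.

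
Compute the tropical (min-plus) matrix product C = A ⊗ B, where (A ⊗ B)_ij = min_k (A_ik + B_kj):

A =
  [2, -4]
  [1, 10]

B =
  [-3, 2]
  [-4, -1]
A ⊗ B =
  [-8, -5]
  [-2, 3]

Apply the min-plus product entry-by-entry:
  C[0][0] = min over k of (A[0][0] + B[0][0] = 2 + -3 = -1, A[0][1] + B[1][0] = -4 + -4 = -8) = -8 (attained at k = 1)
  C[0][1] = min over k of (A[0][0] + B[0][1] = 2 + 2 = 4, A[0][1] + B[1][1] = -4 + -1 = -5) = -5 (attained at k = 1)
  C[1][0] = min over k of (A[1][0] + B[0][0] = 1 + -3 = -2, A[1][1] + B[1][0] = 10 + -4 = 6) = -2 (attained at k = 0)
  C[1][1] = min over k of (A[1][0] + B[0][1] = 1 + 2 = 3, A[1][1] + B[1][1] = 10 + -1 = 9) = 3 (attained at k = 0)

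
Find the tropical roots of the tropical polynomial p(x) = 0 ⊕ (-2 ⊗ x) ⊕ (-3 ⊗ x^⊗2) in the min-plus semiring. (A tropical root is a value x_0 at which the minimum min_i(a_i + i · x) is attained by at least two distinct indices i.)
Roots: {1, 2}

Each tropical root is a break point of the lower envelope of the lines y = a_i + i · x (there are 3 lines, with slopes 0, 1, ..., 2). Only the lines that attain the minimum somewhere contribute to roots; other lines are dominated. Here the surviving (envelope) indices are i = 2, i = 1, i = 0.
Intersections between consecutive envelope lines give the roots: for adjacent envelope indices i < j the intersection is x = (a_i − a_j) / (j − i). Reading off the sorted break points: {1, 2}.
Verification: at each break x_0, at least two indices attain the minimum of min_i(a_i + i · x_0).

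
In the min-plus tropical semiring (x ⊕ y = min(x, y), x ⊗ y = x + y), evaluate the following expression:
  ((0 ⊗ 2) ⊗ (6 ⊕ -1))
((0 ⊗ 2) ⊗ (6 ⊕ -1)) = 1

Expand innermost to outermost. Recall ⊕ takes the minimum of its arguments and ⊗ takes their sum. Working out the expression ((0 ⊗ 2) ⊗ (6 ⊕ -1)) gives 1.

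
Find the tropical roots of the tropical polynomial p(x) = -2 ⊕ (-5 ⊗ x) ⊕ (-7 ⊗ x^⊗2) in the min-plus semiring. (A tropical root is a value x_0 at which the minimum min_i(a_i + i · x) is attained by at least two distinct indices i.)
Roots: {2, 3}

Each tropical root is a break point of the lower envelope of the lines y = a_i + i · x (there are 3 lines, with slopes 0, 1, ..., 2). Only the lines that attain the minimum somewhere contribute to roots; other lines are dominated. Here the surviving (envelope) indices are i = 2, i = 1, i = 0.
Intersections between consecutive envelope lines give the roots: for adjacent envelope indices i < j the intersection is x = (a_i − a_j) / (j − i). Reading off the sorted break points: {2, 3}.
Verification: at each break x_0, at least two indices attain the minimum of min_i(a_i + i · x_0).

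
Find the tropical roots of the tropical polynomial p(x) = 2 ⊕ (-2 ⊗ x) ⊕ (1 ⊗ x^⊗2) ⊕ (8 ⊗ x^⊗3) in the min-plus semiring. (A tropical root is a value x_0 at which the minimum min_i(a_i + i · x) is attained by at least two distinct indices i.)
Roots: {-7, -3, 4}

Each tropical root is a break point of the lower envelope of the lines y = a_i + i · x (there are 4 lines, with slopes 0, 1, ..., 3). Only the lines that attain the minimum somewhere contribute to roots; other lines are dominated. Here the surviving (envelope) indices are i = 3, i = 2, i = 1, i = 0.
Intersections between consecutive envelope lines give the roots: for adjacent envelope indices i < j the intersection is x = (a_i − a_j) / (j − i). Reading off the sorted break points: {-7, -3, 4}.
Verification: at each break x_0, at least two indices attain the minimum of min_i(a_i + i · x_0).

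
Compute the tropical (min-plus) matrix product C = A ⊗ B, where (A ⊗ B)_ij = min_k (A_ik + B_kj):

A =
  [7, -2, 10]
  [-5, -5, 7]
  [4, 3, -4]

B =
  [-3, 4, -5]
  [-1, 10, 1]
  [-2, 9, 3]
A ⊗ B =
  [-3, 8, -1]
  [-8, -1, -10]
  [-6, 5, -1]

Apply the min-plus product entry-by-entry:
  C[0][0] = min over k of (A[0][0] + B[0][0] = 7 + -3 = 4, A[0][1] + B[1][0] = -2 + -1 = -3, A[0][2] + B[2][0] = 10 + -2 = 8) = -3 (attained at k = 1)
  C[0][1] = min over k of (A[0][0] + B[0][1] = 7 + 4 = 11, A[0][1] + B[1][1] = -2 + 10 = 8, A[0][2] + B[2][1] = 10 + 9 = 19) = 8 (attained at k = 1)
  C[0][2] = min over k of (A[0][0] + B[0][2] = 7 + -5 = 2, A[0][1] + B[1][2] = -2 + 1 = -1, A[0][2] + B[2][2] = 10 + 3 = 13) = -1 (attained at k = 1)
  C[1][0] = min over k of (A[1][0] + B[0][0] = -5 + -3 = -8, A[1][1] + B[1][0] = -5 + -1 = -6, A[1][2] + B[2][0] = 7 + -2 = 5) = -8 (attained at k = 0)
  C[1][1] = min over k of (A[1][0] + B[0][1] = -5 + 4 = -1, A[1][1] + B[1][1] = -5 + 10 = 5, A[1][2] + B[2][1] = 7 + 9 = 16) = -1 (attained at k = 0)
  C[1][2] = min over k of (A[1][0] + B[0][2] = -5 + -5 = -10, A[1][1] + B[1][2] = -5 + 1 = -4, A[1][2] + B[2][2] = 7 + 3 = 10) = -10 (attained at k = 0)
  C[2][0] = min over k of (A[2][0] + B[0][0] = 4 + -3 = 1, A[2][1] + B[1][0] = 3 + -1 = 2, A[2][2] + B[2][0] = -4 + -2 = -6) = -6 (attained at k = 2)
  C[2][1] = min over k of (A[2][0] + B[0][1] = 4 + 4 = 8, A[2][1] + B[1][1] = 3 + 10 = 13, A[2][2] + B[2][1] = -4 + 9 = 5) = 5 (attained at k = 2)
  C[2][2] = min over k of (A[2][0] + B[0][2] = 4 + -5 = -1, A[2][1] + B[1][2] = 3 + 1 = 4, A[2][2] + B[2][2] = -4 + 3 = -1) = -1 (attained at k = 0)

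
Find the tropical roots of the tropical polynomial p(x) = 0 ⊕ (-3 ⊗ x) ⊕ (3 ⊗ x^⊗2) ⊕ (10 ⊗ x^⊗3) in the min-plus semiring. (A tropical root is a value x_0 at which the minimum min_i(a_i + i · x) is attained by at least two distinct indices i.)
Roots: {-7, -6, 3}

Each tropical root is a break point of the lower envelope of the lines y = a_i + i · x (there are 4 lines, with slopes 0, 1, ..., 3). Only the lines that attain the minimum somewhere contribute to roots; other lines are dominated. Here the surviving (envelope) indices are i = 3, i = 2, i = 1, i = 0.
Intersections between consecutive envelope lines give the roots: for adjacent envelope indices i < j the intersection is x = (a_i − a_j) / (j − i). Reading off the sorted break points: {-7, -6, 3}.
Verification: at each break x_0, at least two indices attain the minimum of min_i(a_i + i · x_0).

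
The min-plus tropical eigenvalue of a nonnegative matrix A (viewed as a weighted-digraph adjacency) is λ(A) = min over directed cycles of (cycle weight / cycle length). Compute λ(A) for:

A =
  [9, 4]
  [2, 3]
λ(A) = 3

Enumerate directed cycles and compute their means (weight / length). Sample:
  cycle 0 → 0: weight = 9, length = 1, mean = 9/1 ≈ 9.000
  cycle 1 → 1: weight = 3, length = 1, mean = 3/1 ≈ 3.000
  cycle 0 → 1 → 0: weight = 6, length = 2, mean = 6/2 ≈ 3.000
  cycle 1 → 0 → 1: weight = 6, length = 2, mean = 6/2 ≈ 3.000
Minimum mean = 3.000, attained e.g. along the cycle 1 → 1 with weight 3 and length 1. So λ(A) = 3/1 = 3.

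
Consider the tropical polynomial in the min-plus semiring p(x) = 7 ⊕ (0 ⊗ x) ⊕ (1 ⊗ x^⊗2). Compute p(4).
p(4) = 4

A tropical monomial a ⊗ x^⊗i evaluates to a + i · x. Evaluating each term at x = 4:
  Term 0 contributes 7 + 0 · 4 = 7
  Term 1 contributes 0 + 1 · 4 = 4
  Term 2 contributes 1 + 2 · 4 = 9
p(4) = ⊕ of these = min[7, 4, 9] = 4.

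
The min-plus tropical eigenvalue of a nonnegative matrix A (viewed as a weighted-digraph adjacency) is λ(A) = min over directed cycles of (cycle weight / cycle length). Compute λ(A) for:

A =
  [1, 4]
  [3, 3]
λ(A) = 1

Enumerate directed cycles and compute their means (weight / length). Sample:
  cycle 0 → 0: weight = 1, length = 1, mean = 1/1 ≈ 1.000
  cycle 1 → 1: weight = 3, length = 1, mean = 3/1 ≈ 3.000
  cycle 0 → 1 → 0: weight = 7, length = 2, mean = 7/2 ≈ 3.500
  cycle 1 → 0 → 1: weight = 7, length = 2, mean = 7/2 ≈ 3.500
Minimum mean = 1.000, attained e.g. along the cycle 0 → 0 with weight 1 and length 1. So λ(A) = 1/1 = 1.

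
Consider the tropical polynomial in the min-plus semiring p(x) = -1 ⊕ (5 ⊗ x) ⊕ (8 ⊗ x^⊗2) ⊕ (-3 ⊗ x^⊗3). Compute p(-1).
p(-1) = -6

A tropical monomial a ⊗ x^⊗i evaluates to a + i · x. Evaluating each term at x = -1:
  Term 0 contributes -1 + 0 · -1 = -1
  Term 1 contributes 5 + 1 · -1 = 4
  Term 2 contributes 8 + 2 · -1 = 6
  Term 3 contributes -3 + 3 · -1 = -6
p(-1) = ⊕ of these = min[-1, 4, 6, -6] = -6.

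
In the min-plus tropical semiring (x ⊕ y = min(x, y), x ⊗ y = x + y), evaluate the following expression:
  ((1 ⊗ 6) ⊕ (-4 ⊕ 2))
((1 ⊗ 6) ⊕ (-4 ⊕ 2)) = -4

Expand innermost to outermost. Recall ⊕ takes the minimum of its arguments and ⊗ takes their sum. Working out the expression ((1 ⊗ 6) ⊕ (-4 ⊕ 2)) gives -4.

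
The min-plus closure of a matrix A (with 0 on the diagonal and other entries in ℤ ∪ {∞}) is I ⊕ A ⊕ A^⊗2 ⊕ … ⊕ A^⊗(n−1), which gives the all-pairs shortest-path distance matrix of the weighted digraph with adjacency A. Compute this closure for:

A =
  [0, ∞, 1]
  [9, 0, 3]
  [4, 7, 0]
Closure =
  [0, 8, 1]
  [7, 0, 3]
  [4, 7, 0]

This is the Floyd-Warshall all-pairs shortest-path computation. For each intermediate vertex k = 0, 1, …, 2, update dist[i][j] ← min(dist[i][j], dist[i][k] + dist[k][j]). The final matrix gives, for each (i, j), the minimum total weight of any directed path from i to j (possibly empty when i = j).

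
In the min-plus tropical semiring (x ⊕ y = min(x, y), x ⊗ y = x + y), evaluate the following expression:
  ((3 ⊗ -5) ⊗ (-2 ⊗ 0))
((3 ⊗ -5) ⊗ (-2 ⊗ 0)) = -4

Expand innermost to outermost. Recall ⊕ takes the minimum of its arguments and ⊗ takes their sum. Working out the expression ((3 ⊗ -5) ⊗ (-2 ⊗ 0)) gives -4.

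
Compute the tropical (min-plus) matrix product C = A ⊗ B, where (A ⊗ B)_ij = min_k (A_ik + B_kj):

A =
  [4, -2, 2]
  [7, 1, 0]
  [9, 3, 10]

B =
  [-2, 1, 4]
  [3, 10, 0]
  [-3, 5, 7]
A ⊗ B =
  [-1, 5, -2]
  [-3, 5, 1]
  [6, 10, 3]

Apply the min-plus product entry-by-entry:
  C[0][0] = min over k of (A[0][0] + B[0][0] = 4 + -2 = 2, A[0][1] + B[1][0] = -2 + 3 = 1, A[0][2] + B[2][0] = 2 + -3 = -1) = -1 (attained at k = 2)
  C[0][1] = min over k of (A[0][0] + B[0][1] = 4 + 1 = 5, A[0][1] + B[1][1] = -2 + 10 = 8, A[0][2] + B[2][1] = 2 + 5 = 7) = 5 (attained at k = 0)
  C[0][2] = min over k of (A[0][0] + B[0][2] = 4 + 4 = 8, A[0][1] + B[1][2] = -2 + 0 = -2, A[0][2] + B[2][2] = 2 + 7 = 9) = -2 (attained at k = 1)
  C[1][0] = min over k of (A[1][0] + B[0][0] = 7 + -2 = 5, A[1][1] + B[1][0] = 1 + 3 = 4, A[1][2] + B[2][0] = 0 + -3 = -3) = -3 (attained at k = 2)
  C[1][1] = min over k of (A[1][0] + B[0][1] = 7 + 1 = 8, A[1][1] + B[1][1] = 1 + 10 = 11, A[1][2] + B[2][1] = 0 + 5 = 5) = 5 (attained at k = 2)
  C[1][2] = min over k of (A[1][0] + B[0][2] = 7 + 4 = 11, A[1][1] + B[1][2] = 1 + 0 = 1, A[1][2] + B[2][2] = 0 + 7 = 7) = 1 (attained at k = 1)
  C[2][0] = min over k of (A[2][0] + B[0][0] = 9 + -2 = 7, A[2][1] + B[1][0] = 3 + 3 = 6, A[2][2] + B[2][0] = 10 + -3 = 7) = 6 (attained at k = 1)
  C[2][1] = min over k of (A[2][0] + B[0][1] = 9 + 1 = 10, A[2][1] + B[1][1] = 3 + 10 = 13, A[2][2] + B[2][1] = 10 + 5 = 15) = 10 (attained at k = 0)
  C[2][2] = min over k of (A[2][0] + B[0][2] = 9 + 4 = 13, A[2][1] + B[1][2] = 3 + 0 = 3, A[2][2] + B[2][2] = 10 + 7 = 17) = 3 (attained at k = 1)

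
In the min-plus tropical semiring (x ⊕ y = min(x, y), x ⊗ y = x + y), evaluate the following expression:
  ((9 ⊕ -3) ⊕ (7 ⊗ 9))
((9 ⊕ -3) ⊕ (7 ⊗ 9)) = -3

Expand innermost to outermost. Recall ⊕ takes the minimum of its arguments and ⊗ takes their sum. Working out the expression ((9 ⊕ -3) ⊕ (7 ⊗ 9)) gives -3.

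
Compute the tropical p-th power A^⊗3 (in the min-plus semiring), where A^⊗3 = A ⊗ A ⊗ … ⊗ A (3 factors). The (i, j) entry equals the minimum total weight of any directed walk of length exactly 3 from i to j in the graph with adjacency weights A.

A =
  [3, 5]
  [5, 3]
A^⊗3 =
  [9, 11]
  [11, 9]

Each entry (A^⊗3)_ij equals the minimum over all length-3 walks i = v_0 → v_1 → … → v_3 = j of Σ_t A[v_t][v_{t+1}]. For example, for (i, j) = (0, 1) we minimise over 4 possible intermediate vertex sequences; the minimum is 11, attained along the walk 0 → 0 → 0 → 1.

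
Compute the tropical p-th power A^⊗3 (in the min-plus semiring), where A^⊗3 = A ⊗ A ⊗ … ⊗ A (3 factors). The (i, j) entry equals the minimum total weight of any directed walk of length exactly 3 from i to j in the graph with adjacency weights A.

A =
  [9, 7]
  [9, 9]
A^⊗3 =
  [25, 23]
  [25, 25]

Each entry (A^⊗3)_ij equals the minimum over all length-3 walks i = v_0 → v_1 → … → v_3 = j of Σ_t A[v_t][v_{t+1}]. For example, for (i, j) = (0, 1) we minimise over 4 possible intermediate vertex sequences; the minimum is 23, attained along the walk 0 → 1 → 0 → 1.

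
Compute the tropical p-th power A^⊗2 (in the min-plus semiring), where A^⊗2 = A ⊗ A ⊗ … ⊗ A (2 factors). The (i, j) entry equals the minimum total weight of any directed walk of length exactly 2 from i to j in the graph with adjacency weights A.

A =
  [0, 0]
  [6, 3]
A^⊗2 =
  [0, 0]
  [6, 6]

Each entry (A^⊗2)_ij equals the minimum over all length-2 walks i = v_0 → v_1 → … → v_2 = j of Σ_t A[v_t][v_{t+1}]. For example, for (i, j) = (0, 1) we minimise over 2 possible intermediate vertex sequences; the minimum is 0, attained along the walk 0 → 0 → 1.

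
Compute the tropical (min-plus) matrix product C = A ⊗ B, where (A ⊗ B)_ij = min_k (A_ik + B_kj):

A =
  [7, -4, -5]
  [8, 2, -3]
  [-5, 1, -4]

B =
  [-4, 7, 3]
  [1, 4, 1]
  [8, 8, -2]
A ⊗ B =
  [-3, 0, -7]
  [3, 5, -5]
  [-9, 2, -6]

Apply the min-plus product entry-by-entry:
  C[0][0] = min over k of (A[0][0] + B[0][0] = 7 + -4 = 3, A[0][1] + B[1][0] = -4 + 1 = -3, A[0][2] + B[2][0] = -5 + 8 = 3) = -3 (attained at k = 1)
  C[0][1] = min over k of (A[0][0] + B[0][1] = 7 + 7 = 14, A[0][1] + B[1][1] = -4 + 4 = 0, A[0][2] + B[2][1] = -5 + 8 = 3) = 0 (attained at k = 1)
  C[0][2] = min over k of (A[0][0] + B[0][2] = 7 + 3 = 10, A[0][1] + B[1][2] = -4 + 1 = -3, A[0][2] + B[2][2] = -5 + -2 = -7) = -7 (attained at k = 2)
  C[1][0] = min over k of (A[1][0] + B[0][0] = 8 + -4 = 4, A[1][1] + B[1][0] = 2 + 1 = 3, A[1][2] + B[2][0] = -3 + 8 = 5) = 3 (attained at k = 1)
  C[1][1] = min over k of (A[1][0] + B[0][1] = 8 + 7 = 15, A[1][1] + B[1][1] = 2 + 4 = 6, A[1][2] + B[2][1] = -3 + 8 = 5) = 5 (attained at k = 2)
  C[1][2] = min over k of (A[1][0] + B[0][2] = 8 + 3 = 11, A[1][1] + B[1][2] = 2 + 1 = 3, A[1][2] + B[2][2] = -3 + -2 = -5) = -5 (attained at k = 2)
  C[2][0] = min over k of (A[2][0] + B[0][0] = -5 + -4 = -9, A[2][1] + B[1][0] = 1 + 1 = 2, A[2][2] + B[2][0] = -4 + 8 = 4) = -9 (attained at k = 0)
  C[2][1] = min over k of (A[2][0] + B[0][1] = -5 + 7 = 2, A[2][1] + B[1][1] = 1 + 4 = 5, A[2][2] + B[2][1] = -4 + 8 = 4) = 2 (attained at k = 0)
  C[2][2] = min over k of (A[2][0] + B[0][2] = -5 + 3 = -2, A[2][1] + B[1][2] = 1 + 1 = 2, A[2][2] + B[2][2] = -4 + -2 = -6) = -6 (attained at k = 2)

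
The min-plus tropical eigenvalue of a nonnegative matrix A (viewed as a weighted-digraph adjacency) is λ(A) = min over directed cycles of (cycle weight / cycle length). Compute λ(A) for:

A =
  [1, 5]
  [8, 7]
λ(A) = 1

Enumerate directed cycles and compute their means (weight / length). Sample:
  cycle 0 → 0: weight = 1, length = 1, mean = 1/1 ≈ 1.000
  cycle 1 → 1: weight = 7, length = 1, mean = 7/1 ≈ 7.000
  cycle 0 → 1 → 0: weight = 13, length = 2, mean = 13/2 ≈ 6.500
  cycle 1 → 0 → 1: weight = 13, length = 2, mean = 13/2 ≈ 6.500
Minimum mean = 1.000, attained e.g. along the cycle 0 → 0 with weight 1 and length 1. So λ(A) = 1/1 = 1.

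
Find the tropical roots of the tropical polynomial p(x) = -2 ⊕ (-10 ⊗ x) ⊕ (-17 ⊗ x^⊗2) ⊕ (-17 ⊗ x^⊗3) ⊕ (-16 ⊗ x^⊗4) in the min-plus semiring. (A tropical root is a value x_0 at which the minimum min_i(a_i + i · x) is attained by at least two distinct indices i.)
Roots: {-1, 0, 7, 8}

Each tropical root is a break point of the lower envelope of the lines y = a_i + i · x (there are 5 lines, with slopes 0, 1, ..., 4). Only the lines that attain the minimum somewhere contribute to roots; other lines are dominated. Here the surviving (envelope) indices are i = 4, i = 3, i = 2, i = 1, i = 0.
Intersections between consecutive envelope lines give the roots: for adjacent envelope indices i < j the intersection is x = (a_i − a_j) / (j − i). Reading off the sorted break points: {-1, 0, 7, 8}.
Verification: at each break x_0, at least two indices attain the minimum of min_i(a_i + i · x_0).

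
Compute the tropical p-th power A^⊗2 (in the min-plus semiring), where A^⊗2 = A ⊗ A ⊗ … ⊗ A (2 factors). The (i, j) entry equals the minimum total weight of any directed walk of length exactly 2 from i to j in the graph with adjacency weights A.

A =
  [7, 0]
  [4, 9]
A^⊗2 =
  [4, 7]
  [11, 4]

Each entry (A^⊗2)_ij equals the minimum over all length-2 walks i = v_0 → v_1 → … → v_2 = j of Σ_t A[v_t][v_{t+1}]. For example, for (i, j) = (0, 1) we minimise over 2 possible intermediate vertex sequences; the minimum is 7, attained along the walk 0 → 0 → 1.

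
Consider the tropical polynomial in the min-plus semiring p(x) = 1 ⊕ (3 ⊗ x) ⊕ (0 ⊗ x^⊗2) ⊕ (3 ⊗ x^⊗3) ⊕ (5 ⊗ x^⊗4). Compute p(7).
p(7) = 1

A tropical monomial a ⊗ x^⊗i evaluates to a + i · x. Evaluating each term at x = 7:
  Term 0 contributes 1 + 0 · 7 = 1
  Term 1 contributes 3 + 1 · 7 = 10
  Term 2 contributes 0 + 2 · 7 = 14
  Term 3 contributes 3 + 3 · 7 = 24
  Term 4 contributes 5 + 4 · 7 = 33
p(7) = ⊕ of these = min[1, 10, 14, 24, 33] = 1.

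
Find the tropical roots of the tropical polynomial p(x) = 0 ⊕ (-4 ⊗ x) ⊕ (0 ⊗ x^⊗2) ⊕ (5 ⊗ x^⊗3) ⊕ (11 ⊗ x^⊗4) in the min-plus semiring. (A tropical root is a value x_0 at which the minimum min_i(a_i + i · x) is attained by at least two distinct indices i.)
Roots: {-6, -5, -4, 4}

Each tropical root is a break point of the lower envelope of the lines y = a_i + i · x (there are 5 lines, with slopes 0, 1, ..., 4). Only the lines that attain the minimum somewhere contribute to roots; other lines are dominated. Here the surviving (envelope) indices are i = 4, i = 3, i = 2, i = 1, i = 0.
Intersections between consecutive envelope lines give the roots: for adjacent envelope indices i < j the intersection is x = (a_i − a_j) / (j − i). Reading off the sorted break points: {-6, -5, -4, 4}.
Verification: at each break x_0, at least two indices attain the minimum of min_i(a_i + i · x_0).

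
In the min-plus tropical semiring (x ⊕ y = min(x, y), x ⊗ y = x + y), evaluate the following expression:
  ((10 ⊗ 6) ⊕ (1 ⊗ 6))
((10 ⊗ 6) ⊕ (1 ⊗ 6)) = 7

Expand innermost to outermost. Recall ⊕ takes the minimum of its arguments and ⊗ takes their sum. Working out the expression ((10 ⊗ 6) ⊕ (1 ⊗ 6)) gives 7.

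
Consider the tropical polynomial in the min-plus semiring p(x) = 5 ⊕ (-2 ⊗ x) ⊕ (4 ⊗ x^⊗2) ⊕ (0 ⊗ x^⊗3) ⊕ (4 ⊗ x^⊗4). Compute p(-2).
p(-2) = -6

A tropical monomial a ⊗ x^⊗i evaluates to a + i · x. Evaluating each term at x = -2:
  Term 0 contributes 5 + 0 · -2 = 5
  Term 1 contributes -2 + 1 · -2 = -4
  Term 2 contributes 4 + 2 · -2 = 0
  Term 3 contributes 0 + 3 · -2 = -6
  Term 4 contributes 4 + 4 · -2 = -4
p(-2) = ⊕ of these = min[5, -4, 0, -6, -4] = -6.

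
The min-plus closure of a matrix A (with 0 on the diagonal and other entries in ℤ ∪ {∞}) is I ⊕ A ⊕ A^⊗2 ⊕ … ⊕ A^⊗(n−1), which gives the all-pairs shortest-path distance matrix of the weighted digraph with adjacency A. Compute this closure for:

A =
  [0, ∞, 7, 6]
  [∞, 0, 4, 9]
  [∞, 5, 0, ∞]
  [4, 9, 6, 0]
Closure =
  [0, 12, 7, 6]
  [13, 0, 4, 9]
  [18, 5, 0, 14]
  [4, 9, 6, 0]

This is the Floyd-Warshall all-pairs shortest-path computation. For each intermediate vertex k = 0, 1, …, 3, update dist[i][j] ← min(dist[i][j], dist[i][k] + dist[k][j]). The final matrix gives, for each (i, j), the minimum total weight of any directed path from i to j (possibly empty when i = j).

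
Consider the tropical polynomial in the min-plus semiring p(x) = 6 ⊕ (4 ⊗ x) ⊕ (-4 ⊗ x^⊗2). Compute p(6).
p(6) = 6

A tropical monomial a ⊗ x^⊗i evaluates to a + i · x. Evaluating each term at x = 6:
  Term 0 contributes 6 + 0 · 6 = 6
  Term 1 contributes 4 + 1 · 6 = 10
  Term 2 contributes -4 + 2 · 6 = 8
p(6) = ⊕ of these = min[6, 10, 8] = 6.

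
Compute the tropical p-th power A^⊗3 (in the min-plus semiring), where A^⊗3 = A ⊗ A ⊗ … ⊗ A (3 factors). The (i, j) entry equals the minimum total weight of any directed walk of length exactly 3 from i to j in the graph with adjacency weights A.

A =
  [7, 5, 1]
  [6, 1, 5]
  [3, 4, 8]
A^⊗3 =
  [11, 6, 5]
  [8, 3, 7]
  [7, 6, 10]

Each entry (A^⊗3)_ij equals the minimum over all length-3 walks i = v_0 → v_1 → … → v_3 = j of Σ_t A[v_t][v_{t+1}]. For example, for (i, j) = (0, 2) we minimise over 9 possible intermediate vertex sequences; the minimum is 5, attained along the walk 0 → 2 → 0 → 2.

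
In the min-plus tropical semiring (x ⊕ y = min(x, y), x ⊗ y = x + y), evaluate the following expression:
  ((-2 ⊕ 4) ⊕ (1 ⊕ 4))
((-2 ⊕ 4) ⊕ (1 ⊕ 4)) = -2

Expand innermost to outermost. Recall ⊕ takes the minimum of its arguments and ⊗ takes their sum. Working out the expression ((-2 ⊕ 4) ⊕ (1 ⊕ 4)) gives -2.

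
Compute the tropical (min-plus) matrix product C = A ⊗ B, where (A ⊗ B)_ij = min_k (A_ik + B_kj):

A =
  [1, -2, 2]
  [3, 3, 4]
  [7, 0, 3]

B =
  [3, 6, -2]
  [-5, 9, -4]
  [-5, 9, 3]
A ⊗ B =
  [-7, 7, -6]
  [-2, 9, -1]
  [-5, 9, -4]

Apply the min-plus product entry-by-entry:
  C[0][0] = min over k of (A[0][0] + B[0][0] = 1 + 3 = 4, A[0][1] + B[1][0] = -2 + -5 = -7, A[0][2] + B[2][0] = 2 + -5 = -3) = -7 (attained at k = 1)
  C[0][1] = min over k of (A[0][0] + B[0][1] = 1 + 6 = 7, A[0][1] + B[1][1] = -2 + 9 = 7, A[0][2] + B[2][1] = 2 + 9 = 11) = 7 (attained at k = 0)
  C[0][2] = min over k of (A[0][0] + B[0][2] = 1 + -2 = -1, A[0][1] + B[1][2] = -2 + -4 = -6, A[0][2] + B[2][2] = 2 + 3 = 5) = -6 (attained at k = 1)
  C[1][0] = min over k of (A[1][0] + B[0][0] = 3 + 3 = 6, A[1][1] + B[1][0] = 3 + -5 = -2, A[1][2] + B[2][0] = 4 + -5 = -1) = -2 (attained at k = 1)
  C[1][1] = min over k of (A[1][0] + B[0][1] = 3 + 6 = 9, A[1][1] + B[1][1] = 3 + 9 = 12, A[1][2] + B[2][1] = 4 + 9 = 13) = 9 (attained at k = 0)
  C[1][2] = min over k of (A[1][0] + B[0][2] = 3 + -2 = 1, A[1][1] + B[1][2] = 3 + -4 = -1, A[1][2] + B[2][2] = 4 + 3 = 7) = -1 (attained at k = 1)
  C[2][0] = min over k of (A[2][0] + B[0][0] = 7 + 3 = 10, A[2][1] + B[1][0] = 0 + -5 = -5, A[2][2] + B[2][0] = 3 + -5 = -2) = -5 (attained at k = 1)
  C[2][1] = min over k of (A[2][0] + B[0][1] = 7 + 6 = 13, A[2][1] + B[1][1] = 0 + 9 = 9, A[2][2] + B[2][1] = 3 + 9 = 12) = 9 (attained at k = 1)
  C[2][2] = min over k of (A[2][0] + B[0][2] = 7 + -2 = 5, A[2][1] + B[1][2] = 0 + -4 = -4, A[2][2] + B[2][2] = 3 + 3 = 6) = -4 (attained at k = 1)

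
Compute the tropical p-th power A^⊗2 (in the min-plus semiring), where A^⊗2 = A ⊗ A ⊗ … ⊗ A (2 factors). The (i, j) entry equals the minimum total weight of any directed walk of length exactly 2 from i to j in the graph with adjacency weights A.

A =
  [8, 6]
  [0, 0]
A^⊗2 =
  [6, 6]
  [0, 0]

Each entry (A^⊗2)_ij equals the minimum over all length-2 walks i = v_0 → v_1 → … → v_2 = j of Σ_t A[v_t][v_{t+1}]. For example, for (i, j) = (0, 1) we minimise over 2 possible intermediate vertex sequences; the minimum is 6, attained along the walk 0 → 1 → 1.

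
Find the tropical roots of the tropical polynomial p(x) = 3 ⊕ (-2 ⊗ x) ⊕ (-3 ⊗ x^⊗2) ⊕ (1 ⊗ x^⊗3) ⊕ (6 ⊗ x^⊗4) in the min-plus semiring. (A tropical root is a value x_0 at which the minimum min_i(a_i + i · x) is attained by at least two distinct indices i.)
Roots: {-5, -4, 1, 5}

Each tropical root is a break point of the lower envelope of the lines y = a_i + i · x (there are 5 lines, with slopes 0, 1, ..., 4). Only the lines that attain the minimum somewhere contribute to roots; other lines are dominated. Here the surviving (envelope) indices are i = 4, i = 3, i = 2, i = 1, i = 0.
Intersections between consecutive envelope lines give the roots: for adjacent envelope indices i < j the intersection is x = (a_i − a_j) / (j − i). Reading off the sorted break points: {-5, -4, 1, 5}.
Verification: at each break x_0, at least two indices attain the minimum of min_i(a_i + i · x_0).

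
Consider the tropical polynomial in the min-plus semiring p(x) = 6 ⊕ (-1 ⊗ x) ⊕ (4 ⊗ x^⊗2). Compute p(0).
p(0) = -1

A tropical monomial a ⊗ x^⊗i evaluates to a + i · x. Evaluating each term at x = 0:
  Term 0 contributes 6 + 0 · 0 = 6
  Term 1 contributes -1 + 1 · 0 = -1
  Term 2 contributes 4 + 2 · 0 = 4
p(0) = ⊕ of these = min[6, -1, 4] = -1.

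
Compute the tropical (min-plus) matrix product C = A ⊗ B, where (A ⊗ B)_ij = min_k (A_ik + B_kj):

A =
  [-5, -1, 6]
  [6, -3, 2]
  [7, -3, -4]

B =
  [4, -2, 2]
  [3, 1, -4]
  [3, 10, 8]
A ⊗ B =
  [-1, -7, -5]
  [0, -2, -7]
  [-1, -2, -7]

Apply the min-plus product entry-by-entry:
  C[0][0] = min over k of (A[0][0] + B[0][0] = -5 + 4 = -1, A[0][1] + B[1][0] = -1 + 3 = 2, A[0][2] + B[2][0] = 6 + 3 = 9) = -1 (attained at k = 0)
  C[0][1] = min over k of (A[0][0] + B[0][1] = -5 + -2 = -7, A[0][1] + B[1][1] = -1 + 1 = 0, A[0][2] + B[2][1] = 6 + 10 = 16) = -7 (attained at k = 0)
  C[0][2] = min over k of (A[0][0] + B[0][2] = -5 + 2 = -3, A[0][1] + B[1][2] = -1 + -4 = -5, A[0][2] + B[2][2] = 6 + 8 = 14) = -5 (attained at k = 1)
  C[1][0] = min over k of (A[1][0] + B[0][0] = 6 + 4 = 10, A[1][1] + B[1][0] = -3 + 3 = 0, A[1][2] + B[2][0] = 2 + 3 = 5) = 0 (attained at k = 1)
  C[1][1] = min over k of (A[1][0] + B[0][1] = 6 + -2 = 4, A[1][1] + B[1][1] = -3 + 1 = -2, A[1][2] + B[2][1] = 2 + 10 = 12) = -2 (attained at k = 1)
  C[1][2] = min over k of (A[1][0] + B[0][2] = 6 + 2 = 8, A[1][1] + B[1][2] = -3 + -4 = -7, A[1][2] + B[2][2] = 2 + 8 = 10) = -7 (attained at k = 1)
  C[2][0] = min over k of (A[2][0] + B[0][0] = 7 + 4 = 11, A[2][1] + B[1][0] = -3 + 3 = 0, A[2][2] + B[2][0] = -4 + 3 = -1) = -1 (attained at k = 2)
  C[2][1] = min over k of (A[2][0] + B[0][1] = 7 + -2 = 5, A[2][1] + B[1][1] = -3 + 1 = -2, A[2][2] + B[2][1] = -4 + 10 = 6) = -2 (attained at k = 1)
  C[2][2] = min over k of (A[2][0] + B[0][2] = 7 + 2 = 9, A[2][1] + B[1][2] = -3 + -4 = -7, A[2][2] + B[2][2] = -4 + 8 = 4) = -7 (attained at k = 1)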